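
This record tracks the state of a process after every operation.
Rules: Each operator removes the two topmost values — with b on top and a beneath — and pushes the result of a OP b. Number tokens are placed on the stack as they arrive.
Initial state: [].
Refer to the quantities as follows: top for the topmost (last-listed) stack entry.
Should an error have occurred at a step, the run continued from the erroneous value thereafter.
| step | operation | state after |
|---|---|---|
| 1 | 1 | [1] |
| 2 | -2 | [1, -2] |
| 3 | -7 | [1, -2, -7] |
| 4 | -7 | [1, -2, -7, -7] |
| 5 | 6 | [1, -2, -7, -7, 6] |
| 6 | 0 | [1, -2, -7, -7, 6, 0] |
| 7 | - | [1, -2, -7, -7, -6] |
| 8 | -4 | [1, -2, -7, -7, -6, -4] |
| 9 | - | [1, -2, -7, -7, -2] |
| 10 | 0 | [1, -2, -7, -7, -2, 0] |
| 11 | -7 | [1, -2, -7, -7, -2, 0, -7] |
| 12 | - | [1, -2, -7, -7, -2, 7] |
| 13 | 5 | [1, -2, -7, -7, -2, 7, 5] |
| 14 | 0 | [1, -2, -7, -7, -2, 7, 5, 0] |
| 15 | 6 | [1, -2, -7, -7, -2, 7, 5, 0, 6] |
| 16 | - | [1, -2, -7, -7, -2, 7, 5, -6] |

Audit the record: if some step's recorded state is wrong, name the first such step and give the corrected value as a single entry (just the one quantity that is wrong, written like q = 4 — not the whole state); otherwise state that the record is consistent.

step 7, top = 6

Recomputing the run from the initial state:
step 1: [1]
step 2: [1, -2]
step 3: [1, -2, -7]
step 4: [1, -2, -7, -7]
step 5: [1, -2, -7, -7, 6]
step 6: [1, -2, -7, -7, 6, 0]
step 7: [1, -2, -7, -7, 6]
step 8: [1, -2, -7, -7, 6, -4]
step 9: [1, -2, -7, -7, 10]
step 10: [1, -2, -7, -7, 10, 0]
step 11: [1, -2, -7, -7, 10, 0, -7]
step 12: [1, -2, -7, -7, 10, 7]
step 13: [1, -2, -7, -7, 10, 7, 5]
step 14: [1, -2, -7, -7, 10, 7, 5, 0]
step 15: [1, -2, -7, -7, 10, 7, 5, 0, 6]
step 16: [1, -2, -7, -7, 10, 7, 5, -6]
The first disagreement with the record is at step 7, where the value should be top = 6.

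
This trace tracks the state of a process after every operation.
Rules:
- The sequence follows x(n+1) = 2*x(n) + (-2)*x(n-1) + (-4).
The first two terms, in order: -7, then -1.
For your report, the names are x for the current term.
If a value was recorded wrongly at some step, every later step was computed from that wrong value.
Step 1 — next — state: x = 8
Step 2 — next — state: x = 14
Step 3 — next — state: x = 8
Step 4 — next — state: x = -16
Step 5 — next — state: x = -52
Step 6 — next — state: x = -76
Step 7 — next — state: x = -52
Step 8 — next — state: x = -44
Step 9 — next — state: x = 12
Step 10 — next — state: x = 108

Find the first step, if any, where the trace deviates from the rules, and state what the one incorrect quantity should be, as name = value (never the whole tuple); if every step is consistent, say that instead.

Recomputing the run from the initial state:
step 1: x = 8
step 2: x = 14
step 3: x = 8
step 4: x = -16
step 5: x = -52
step 6: x = -76
step 7: x = -52
step 8: x = 44
step 9: x = 188
step 10: x = 284
The first disagreement with the trace is at step 8, where the value should be x = 44.

step 8, x = 44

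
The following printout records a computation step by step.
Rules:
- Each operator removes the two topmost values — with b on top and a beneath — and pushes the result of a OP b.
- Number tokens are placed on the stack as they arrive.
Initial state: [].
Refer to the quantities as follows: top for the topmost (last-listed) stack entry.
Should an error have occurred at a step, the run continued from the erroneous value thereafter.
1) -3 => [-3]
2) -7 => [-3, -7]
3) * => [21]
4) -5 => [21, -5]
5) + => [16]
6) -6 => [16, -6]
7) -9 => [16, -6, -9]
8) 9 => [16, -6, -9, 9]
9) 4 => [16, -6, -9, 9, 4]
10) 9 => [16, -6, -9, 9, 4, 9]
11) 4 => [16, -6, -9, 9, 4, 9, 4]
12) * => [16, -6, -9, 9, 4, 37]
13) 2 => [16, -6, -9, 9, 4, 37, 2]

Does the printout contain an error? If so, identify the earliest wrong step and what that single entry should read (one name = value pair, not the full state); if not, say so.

step 12, top = 36

1. push -3: top = -3 (checks out)
2. push -7: top = -7 (consistent with the printout)
3. -3 * -7 = 21 (in agreement)
4. push -5: top = -5 (in agreement)
5. 21 + -5 = 16 (exactly as logged)
6. push -6: top = -6 (no discrepancy)
7. push -9: top = -9 (checks out)
8. push 9: top = 9 (exactly as logged)
9. push 4: top = 4 (consistent with the printout)
10. push 9: top = 9 (no discrepancy)
11. push 4: top = 4 (exactly as logged)
12. 9 * 4 = 36 (the entry is off here)
First deviation found at step 12; the corrected entry is top = 36.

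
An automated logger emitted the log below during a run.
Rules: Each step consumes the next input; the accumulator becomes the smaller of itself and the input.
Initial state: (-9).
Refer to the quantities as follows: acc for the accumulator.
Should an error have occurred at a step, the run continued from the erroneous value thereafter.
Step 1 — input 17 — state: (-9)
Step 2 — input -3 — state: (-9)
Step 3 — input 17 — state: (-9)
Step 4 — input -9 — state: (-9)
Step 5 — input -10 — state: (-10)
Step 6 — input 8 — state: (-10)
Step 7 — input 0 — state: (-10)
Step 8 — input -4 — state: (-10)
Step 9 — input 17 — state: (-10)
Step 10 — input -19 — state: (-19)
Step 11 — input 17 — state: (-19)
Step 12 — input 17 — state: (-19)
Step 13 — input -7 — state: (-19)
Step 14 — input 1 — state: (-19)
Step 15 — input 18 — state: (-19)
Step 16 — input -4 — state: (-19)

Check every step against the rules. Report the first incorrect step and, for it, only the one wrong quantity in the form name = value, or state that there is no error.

no error

step 1: acc = min(-9, 17) = -9 -> checks out
step 2: acc = min(-9, -3) = -9 -> confirmed correct
step 3: acc = min(-9, 17) = -9 -> agrees with the log
step 4: acc = min(-9, -9) = -9 -> agrees with the log
step 5: acc = min(-9, -10) = -10 -> checks out
step 6: acc = min(-10, 8) = -10 -> no discrepancy
step 7: acc = min(-10, 0) = -10 -> verified
step 8: acc = min(-10, -4) = -10 -> consistent with the log
step 9: acc = min(-10, 17) = -10 -> agrees with the log
step 10: acc = min(-10, -19) = -19 -> verified
step 11: acc = min(-19, 17) = -19 -> agrees with the log
step 12: acc = min(-19, 17) = -19 -> agrees with the log
step 13: acc = min(-19, -7) = -19 -> checks out
step 14: acc = min(-19, 1) = -19 -> same as recorded
step 15: acc = min(-19, 18) = -19 -> matches
step 16: acc = min(-19, -4) = -19 -> matches
No step deviates from the rules.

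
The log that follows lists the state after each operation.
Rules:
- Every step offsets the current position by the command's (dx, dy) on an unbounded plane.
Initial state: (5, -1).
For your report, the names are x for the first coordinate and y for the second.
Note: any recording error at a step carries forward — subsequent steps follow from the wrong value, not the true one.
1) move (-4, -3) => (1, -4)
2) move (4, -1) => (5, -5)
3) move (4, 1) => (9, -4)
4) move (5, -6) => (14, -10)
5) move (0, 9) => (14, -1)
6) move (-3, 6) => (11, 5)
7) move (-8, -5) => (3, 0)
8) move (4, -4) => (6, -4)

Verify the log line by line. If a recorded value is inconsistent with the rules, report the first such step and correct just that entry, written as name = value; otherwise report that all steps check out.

step 1: x = 5 + (-4) = 1, y = -1 + (-3) = -4 -> exactly as logged
step 2: x = 1 + (4) = 5, y = -4 + (-1) = -5 -> verified
step 3: x = 5 + (4) = 9, y = -5 + (1) = -4 -> confirmed correct
step 4: x = 9 + (5) = 14, y = -4 + (-6) = -10 -> matches
step 5: x = 14 + (0) = 14, y = -10 + (9) = -1 -> same as recorded
step 6: x = 14 + (-3) = 11, y = -1 + (6) = 5 -> confirmed correct
step 7: x = 11 + (-8) = 3, y = 5 + (-5) = 0 -> consistent with the log
step 8: x = 3 + (4) = 7, y = 0 + (-4) = -4 -> this is not what the log shows
The audit stops at step 8: the recorded entry is wrong and should be x = 7.

step 8, x = 7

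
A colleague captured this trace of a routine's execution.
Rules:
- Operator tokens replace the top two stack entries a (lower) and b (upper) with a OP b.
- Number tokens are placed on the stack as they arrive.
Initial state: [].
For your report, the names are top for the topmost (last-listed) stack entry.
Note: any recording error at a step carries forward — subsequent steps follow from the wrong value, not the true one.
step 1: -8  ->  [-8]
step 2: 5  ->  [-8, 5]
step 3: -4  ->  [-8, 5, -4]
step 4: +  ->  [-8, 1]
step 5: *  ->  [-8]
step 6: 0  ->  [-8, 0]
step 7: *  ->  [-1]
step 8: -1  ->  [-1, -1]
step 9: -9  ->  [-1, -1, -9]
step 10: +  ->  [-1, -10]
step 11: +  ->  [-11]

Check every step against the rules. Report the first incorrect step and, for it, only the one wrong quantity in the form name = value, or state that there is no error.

1. push -8: top = -8 (no discrepancy)
2. push 5: top = 5 (matches)
3. push -4: top = -4 (no discrepancy)
4. 5 + -4 = 1 (checks out)
5. -8 * 1 = -8 (in agreement)
6. push 0: top = 0 (no discrepancy)
7. -8 * 0 = 0 (the recorded entry deviates here)
Conclusion: step 7 carries the first error; the entry should be top = 0.

step 7, top = 0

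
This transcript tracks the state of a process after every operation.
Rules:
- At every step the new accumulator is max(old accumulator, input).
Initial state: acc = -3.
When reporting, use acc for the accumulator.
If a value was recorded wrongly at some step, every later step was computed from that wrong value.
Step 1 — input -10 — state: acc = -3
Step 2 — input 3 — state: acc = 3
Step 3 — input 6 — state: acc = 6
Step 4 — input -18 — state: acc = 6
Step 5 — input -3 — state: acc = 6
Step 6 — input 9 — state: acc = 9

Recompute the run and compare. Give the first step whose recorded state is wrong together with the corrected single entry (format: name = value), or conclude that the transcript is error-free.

no error

1. acc = max(-3, -10) = -3 (in agreement)
2. acc = max(-3, 3) = 3 (confirmed correct)
3. acc = max(3, 6) = 6 (consistent with the transcript)
4. acc = max(6, -18) = 6 (exactly as logged)
5. acc = max(6, -3) = 6 (matches)
6. acc = max(6, 9) = 9 (matches)
No step deviates from the rules.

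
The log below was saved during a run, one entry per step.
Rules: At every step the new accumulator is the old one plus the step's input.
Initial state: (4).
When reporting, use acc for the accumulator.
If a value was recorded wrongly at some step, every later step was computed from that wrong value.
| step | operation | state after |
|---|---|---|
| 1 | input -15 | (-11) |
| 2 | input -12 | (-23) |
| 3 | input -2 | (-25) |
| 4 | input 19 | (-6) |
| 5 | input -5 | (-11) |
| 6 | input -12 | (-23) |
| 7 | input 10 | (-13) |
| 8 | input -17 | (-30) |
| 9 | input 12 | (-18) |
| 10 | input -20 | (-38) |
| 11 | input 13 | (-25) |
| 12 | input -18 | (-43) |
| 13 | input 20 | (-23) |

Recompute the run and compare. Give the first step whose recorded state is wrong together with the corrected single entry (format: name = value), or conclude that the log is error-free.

no error

Recomputing the run from the initial state:
step 1: acc = -11
step 2: acc = -23
step 3: acc = -25
step 4: acc = -6
step 5: acc = -11
step 6: acc = -23
step 7: acc = -13
step 8: acc = -30
step 9: acc = -18
step 10: acc = -38
step 11: acc = -25
step 12: acc = -43
step 13: acc = -23
This matches the log at every step.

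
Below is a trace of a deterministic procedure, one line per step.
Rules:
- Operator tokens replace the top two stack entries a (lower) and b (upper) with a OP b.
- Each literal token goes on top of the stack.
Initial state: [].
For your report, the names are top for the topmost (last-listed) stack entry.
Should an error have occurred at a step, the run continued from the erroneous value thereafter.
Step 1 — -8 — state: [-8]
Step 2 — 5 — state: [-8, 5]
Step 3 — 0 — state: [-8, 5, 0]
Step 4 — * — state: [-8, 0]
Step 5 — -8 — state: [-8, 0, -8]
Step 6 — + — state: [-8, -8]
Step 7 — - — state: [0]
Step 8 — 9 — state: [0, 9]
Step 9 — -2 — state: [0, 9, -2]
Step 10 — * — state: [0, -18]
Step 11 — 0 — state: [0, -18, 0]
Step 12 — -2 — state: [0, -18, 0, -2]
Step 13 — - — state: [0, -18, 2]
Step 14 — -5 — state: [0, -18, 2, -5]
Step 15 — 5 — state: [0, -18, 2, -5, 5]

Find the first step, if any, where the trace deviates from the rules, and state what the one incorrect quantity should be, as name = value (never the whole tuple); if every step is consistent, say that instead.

Recomputing the run from the initial state:
step 1: [-8]
step 2: [-8, 5]
step 3: [-8, 5, 0]
step 4: [-8, 0]
step 5: [-8, 0, -8]
step 6: [-8, -8]
step 7: [0]
step 8: [0, 9]
step 9: [0, 9, -2]
step 10: [0, -18]
step 11: [0, -18, 0]
step 12: [0, -18, 0, -2]
step 13: [0, -18, 2]
step 14: [0, -18, 2, -5]
step 15: [0, -18, 2, -5, 5]
This matches the trace at every step.

no error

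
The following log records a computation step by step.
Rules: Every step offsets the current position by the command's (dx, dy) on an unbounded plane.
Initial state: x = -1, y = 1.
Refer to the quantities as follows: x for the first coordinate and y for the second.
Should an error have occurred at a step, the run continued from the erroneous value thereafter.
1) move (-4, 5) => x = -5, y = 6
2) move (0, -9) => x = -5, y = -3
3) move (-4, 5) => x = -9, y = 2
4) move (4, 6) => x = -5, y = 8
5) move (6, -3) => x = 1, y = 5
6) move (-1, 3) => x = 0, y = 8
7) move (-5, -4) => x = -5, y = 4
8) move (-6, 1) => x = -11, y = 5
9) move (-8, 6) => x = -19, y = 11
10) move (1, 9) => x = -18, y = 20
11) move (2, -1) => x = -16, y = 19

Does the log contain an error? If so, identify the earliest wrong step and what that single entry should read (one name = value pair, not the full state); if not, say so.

no error

1. x = -1 + (-4) = -5, y = 1 + (5) = 6 (in agreement)
2. x = -5 + (0) = -5, y = 6 + (-9) = -3 (no discrepancy)
3. x = -5 + (-4) = -9, y = -3 + (5) = 2 (same as recorded)
4. x = -9 + (4) = -5, y = 2 + (6) = 8 (agrees with the log)
5. x = -5 + (6) = 1, y = 8 + (-3) = 5 (in agreement)
6. x = 1 + (-1) = 0, y = 5 + (3) = 8 (checks out)
7. x = 0 + (-5) = -5, y = 8 + (-4) = 4 (matches)
8. x = -5 + (-6) = -11, y = 4 + (1) = 5 (checks out)
9. x = -11 + (-8) = -19, y = 5 + (6) = 11 (exactly as logged)
10. x = -19 + (1) = -18, y = 11 + (9) = 20 (consistent with the log)
11. x = -18 + (2) = -16, y = 20 + (-1) = 19 (in agreement)
Nothing is out of place; the run is error-free.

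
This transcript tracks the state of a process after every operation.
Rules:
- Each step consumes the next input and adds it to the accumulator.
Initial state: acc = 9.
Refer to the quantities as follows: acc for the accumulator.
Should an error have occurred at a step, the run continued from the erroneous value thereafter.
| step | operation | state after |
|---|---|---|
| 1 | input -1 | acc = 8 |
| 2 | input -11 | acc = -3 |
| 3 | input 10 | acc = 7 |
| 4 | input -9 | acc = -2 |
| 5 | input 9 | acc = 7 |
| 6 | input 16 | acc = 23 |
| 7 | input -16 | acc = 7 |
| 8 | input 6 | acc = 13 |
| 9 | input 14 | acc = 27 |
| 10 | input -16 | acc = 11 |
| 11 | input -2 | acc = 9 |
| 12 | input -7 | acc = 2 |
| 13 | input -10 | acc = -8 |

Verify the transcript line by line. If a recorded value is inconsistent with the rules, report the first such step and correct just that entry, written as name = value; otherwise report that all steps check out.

Step 1: acc = 9 + -1 = 8 — verified.
Step 2: acc = 8 + -11 = -3 — confirmed correct.
Step 3: acc = -3 + 10 = 7 — consistent with the transcript.
Step 4: acc = 7 + -9 = -2 — agrees with the transcript.
Step 5: acc = -2 + 9 = 7 — confirmed correct.
Step 6: acc = 7 + 16 = 23 — matches.
Step 7: acc = 23 + -16 = 7 — exactly as logged.
Step 8: acc = 7 + 6 = 13 — confirmed correct.
Step 9: acc = 13 + 14 = 27 — in agreement.
Step 10: acc = 27 + -16 = 11 — agrees with the transcript.
Step 11: acc = 11 + -2 = 9 — no discrepancy.
Step 12: acc = 9 + -7 = 2 — confirmed correct.
Step 13: acc = 2 + -10 = -8 — consistent with the transcript.
The whole run recomputes cleanly — no discrepancies.

no error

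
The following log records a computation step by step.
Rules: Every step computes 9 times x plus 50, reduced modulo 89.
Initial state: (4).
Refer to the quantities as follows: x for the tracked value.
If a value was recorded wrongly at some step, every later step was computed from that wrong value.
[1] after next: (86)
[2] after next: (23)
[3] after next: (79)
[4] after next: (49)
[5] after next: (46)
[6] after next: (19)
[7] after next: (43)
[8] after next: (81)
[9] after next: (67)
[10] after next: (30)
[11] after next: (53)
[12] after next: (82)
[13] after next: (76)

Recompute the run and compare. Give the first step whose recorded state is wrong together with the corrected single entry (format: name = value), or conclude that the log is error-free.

Recomputing the run from the initial state:
step 1: x = 86
step 2: x = 23
step 3: x = 79
step 4: x = 49
step 5: x = 46
step 6: x = 19
step 7: x = 43
step 8: x = 81
step 9: x = 67
step 10: x = 30
step 11: x = 53
step 12: x = 82
step 13: x = 76
This matches the log at every step.

no error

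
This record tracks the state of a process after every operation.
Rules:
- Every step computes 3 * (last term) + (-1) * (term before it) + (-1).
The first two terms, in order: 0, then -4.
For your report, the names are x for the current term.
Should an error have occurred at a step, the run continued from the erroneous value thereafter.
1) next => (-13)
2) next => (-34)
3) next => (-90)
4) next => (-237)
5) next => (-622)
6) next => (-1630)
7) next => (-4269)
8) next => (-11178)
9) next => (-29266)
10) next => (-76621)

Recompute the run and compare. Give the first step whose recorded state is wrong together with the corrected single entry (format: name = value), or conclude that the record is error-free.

step 2, x = -36

Recomputing the run from the initial state:
step 1: x = -13
step 2: x = -36
step 3: x = -96
step 4: x = -253
step 5: x = -664
step 6: x = -1740
step 7: x = -4557
step 8: x = -11932
step 9: x = -31240
step 10: x = -81789
The first disagreement with the record is at step 2, where the value should be x = -36.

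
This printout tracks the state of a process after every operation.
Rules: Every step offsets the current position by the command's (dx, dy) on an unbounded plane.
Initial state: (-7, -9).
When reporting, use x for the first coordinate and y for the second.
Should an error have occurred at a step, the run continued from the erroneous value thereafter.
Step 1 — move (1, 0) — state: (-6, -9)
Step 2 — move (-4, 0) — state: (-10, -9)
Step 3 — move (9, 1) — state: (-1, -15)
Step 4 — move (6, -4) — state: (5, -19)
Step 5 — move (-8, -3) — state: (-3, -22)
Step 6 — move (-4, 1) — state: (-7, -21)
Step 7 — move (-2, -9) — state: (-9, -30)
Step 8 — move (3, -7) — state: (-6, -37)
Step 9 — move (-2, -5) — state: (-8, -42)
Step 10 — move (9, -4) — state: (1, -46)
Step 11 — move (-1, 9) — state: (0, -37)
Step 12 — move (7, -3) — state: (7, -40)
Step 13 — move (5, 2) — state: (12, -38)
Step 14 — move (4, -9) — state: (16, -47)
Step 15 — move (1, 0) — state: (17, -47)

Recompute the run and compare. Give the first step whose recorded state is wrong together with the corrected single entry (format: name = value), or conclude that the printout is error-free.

Recomputing the run from the initial state:
step 1: x = -6, y = -9
step 2: x = -10, y = -9
step 3: x = -1, y = -8
step 4: x = 5, y = -12
step 5: x = -3, y = -15
step 6: x = -7, y = -14
step 7: x = -9, y = -23
step 8: x = -6, y = -30
step 9: x = -8, y = -35
step 10: x = 1, y = -39
step 11: x = 0, y = -30
step 12: x = 7, y = -33
step 13: x = 12, y = -31
step 14: x = 16, y = -40
step 15: x = 17, y = -40
The first disagreement with the printout is at step 3, where the value should be y = -8.

step 3, y = -8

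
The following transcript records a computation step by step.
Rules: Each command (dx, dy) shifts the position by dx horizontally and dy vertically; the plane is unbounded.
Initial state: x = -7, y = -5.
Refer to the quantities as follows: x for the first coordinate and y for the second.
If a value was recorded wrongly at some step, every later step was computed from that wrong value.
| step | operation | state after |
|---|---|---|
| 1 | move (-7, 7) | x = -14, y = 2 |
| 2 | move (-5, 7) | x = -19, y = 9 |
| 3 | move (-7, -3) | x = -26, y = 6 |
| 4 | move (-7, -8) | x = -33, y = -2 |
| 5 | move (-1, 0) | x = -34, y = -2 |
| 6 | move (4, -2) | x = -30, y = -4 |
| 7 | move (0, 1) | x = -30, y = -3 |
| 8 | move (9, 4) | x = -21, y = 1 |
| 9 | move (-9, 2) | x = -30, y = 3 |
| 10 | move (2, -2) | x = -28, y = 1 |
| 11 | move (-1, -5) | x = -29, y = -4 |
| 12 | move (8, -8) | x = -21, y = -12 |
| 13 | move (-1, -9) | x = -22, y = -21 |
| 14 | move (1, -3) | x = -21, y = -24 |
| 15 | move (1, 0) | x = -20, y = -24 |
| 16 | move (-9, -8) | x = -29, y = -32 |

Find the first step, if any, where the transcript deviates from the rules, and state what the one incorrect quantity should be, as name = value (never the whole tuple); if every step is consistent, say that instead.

Recomputing the run from the initial state:
step 1: x = -14, y = 2
step 2: x = -19, y = 9
step 3: x = -26, y = 6
step 4: x = -33, y = -2
step 5: x = -34, y = -2
step 6: x = -30, y = -4
step 7: x = -30, y = -3
step 8: x = -21, y = 1
step 9: x = -30, y = 3
step 10: x = -28, y = 1
step 11: x = -29, y = -4
step 12: x = -21, y = -12
step 13: x = -22, y = -21
step 14: x = -21, y = -24
step 15: x = -20, y = -24
step 16: x = -29, y = -32
This matches the transcript at every step.

no error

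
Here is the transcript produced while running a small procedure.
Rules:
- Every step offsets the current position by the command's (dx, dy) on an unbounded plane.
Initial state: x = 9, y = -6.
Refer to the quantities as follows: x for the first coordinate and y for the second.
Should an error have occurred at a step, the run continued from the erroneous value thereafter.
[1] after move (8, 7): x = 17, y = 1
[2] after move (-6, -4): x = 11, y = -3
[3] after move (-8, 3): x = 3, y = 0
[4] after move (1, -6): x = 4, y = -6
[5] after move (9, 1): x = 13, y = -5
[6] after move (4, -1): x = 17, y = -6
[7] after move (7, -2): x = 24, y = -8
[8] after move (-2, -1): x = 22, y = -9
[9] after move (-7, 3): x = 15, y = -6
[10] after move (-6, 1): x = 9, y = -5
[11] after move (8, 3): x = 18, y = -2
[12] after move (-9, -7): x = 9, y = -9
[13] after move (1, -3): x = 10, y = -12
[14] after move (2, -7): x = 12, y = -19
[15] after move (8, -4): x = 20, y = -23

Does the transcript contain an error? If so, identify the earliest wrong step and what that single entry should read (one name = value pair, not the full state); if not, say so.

1. x = 9 + (8) = 17, y = -6 + (7) = 1 (matches)
2. x = 17 + (-6) = 11, y = 1 + (-4) = -3 (same as recorded)
3. x = 11 + (-8) = 3, y = -3 + (3) = 0 (matches)
4. x = 3 + (1) = 4, y = 0 + (-6) = -6 (agrees with the transcript)
5. x = 4 + (9) = 13, y = -6 + (1) = -5 (matches)
6. x = 13 + (4) = 17, y = -5 + (-1) = -6 (consistent with the transcript)
7. x = 17 + (7) = 24, y = -6 + (-2) = -8 (consistent with the transcript)
8. x = 24 + (-2) = 22, y = -8 + (-1) = -9 (confirmed correct)
9. x = 22 + (-7) = 15, y = -9 + (3) = -6 (matches)
10. x = 15 + (-6) = 9, y = -6 + (1) = -5 (in agreement)
11. x = 9 + (8) = 17, y = -5 + (3) = -2 (this is not what the transcript shows)
First deviation found at step 11; the corrected entry is x = 17.

step 11, x = 17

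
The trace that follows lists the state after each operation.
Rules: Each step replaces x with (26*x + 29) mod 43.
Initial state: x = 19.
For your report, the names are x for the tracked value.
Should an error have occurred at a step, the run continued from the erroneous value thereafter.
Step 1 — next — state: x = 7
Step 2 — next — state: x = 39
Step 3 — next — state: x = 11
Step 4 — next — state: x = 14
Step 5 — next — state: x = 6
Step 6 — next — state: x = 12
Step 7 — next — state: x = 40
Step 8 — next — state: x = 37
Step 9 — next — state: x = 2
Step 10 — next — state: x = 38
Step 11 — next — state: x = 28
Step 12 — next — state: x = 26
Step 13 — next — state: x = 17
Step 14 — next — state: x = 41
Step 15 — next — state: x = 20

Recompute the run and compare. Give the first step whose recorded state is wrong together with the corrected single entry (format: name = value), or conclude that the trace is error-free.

Step 1: x = (26*19 + 29) mod 43 = 7 — same as recorded.
Step 2: x = (26*7 + 29) mod 43 = 39 — agrees with the trace.
Step 3: x = (26*39 + 29) mod 43 = 11 — matches.
Step 4: x = (26*11 + 29) mod 43 = 14 — consistent with the trace.
Step 5: x = (26*14 + 29) mod 43 = 6 — consistent with the trace.
Step 6: x = (26*6 + 29) mod 43 = 13 — a discrepancy with the trace.
First incorrect step: 6; the correct value is x = 13.

step 6, x = 13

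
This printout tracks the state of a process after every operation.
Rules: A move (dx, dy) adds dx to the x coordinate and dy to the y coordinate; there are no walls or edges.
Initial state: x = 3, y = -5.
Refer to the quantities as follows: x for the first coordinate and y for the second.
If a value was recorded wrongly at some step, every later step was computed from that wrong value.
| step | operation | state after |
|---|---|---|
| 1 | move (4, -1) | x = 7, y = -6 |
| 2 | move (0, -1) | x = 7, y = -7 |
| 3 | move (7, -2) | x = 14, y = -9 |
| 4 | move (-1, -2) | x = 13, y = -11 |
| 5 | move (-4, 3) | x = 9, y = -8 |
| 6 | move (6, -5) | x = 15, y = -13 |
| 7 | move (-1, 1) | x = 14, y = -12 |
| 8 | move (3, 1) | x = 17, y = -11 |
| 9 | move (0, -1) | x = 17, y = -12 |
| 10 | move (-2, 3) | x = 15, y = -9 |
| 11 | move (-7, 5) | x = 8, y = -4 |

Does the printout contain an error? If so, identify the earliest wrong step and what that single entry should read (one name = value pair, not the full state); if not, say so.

no error

step 1: x = 3 + (4) = 7, y = -5 + (-1) = -6 -> checks out
step 2: x = 7 + (0) = 7, y = -6 + (-1) = -7 -> checks out
step 3: x = 7 + (7) = 14, y = -7 + (-2) = -9 -> exactly as logged
step 4: x = 14 + (-1) = 13, y = -9 + (-2) = -11 -> in agreement
step 5: x = 13 + (-4) = 9, y = -11 + (3) = -8 -> no discrepancy
step 6: x = 9 + (6) = 15, y = -8 + (-5) = -13 -> verified
step 7: x = 15 + (-1) = 14, y = -13 + (1) = -12 -> no discrepancy
step 8: x = 14 + (3) = 17, y = -12 + (1) = -11 -> checks out
step 9: x = 17 + (0) = 17, y = -11 + (-1) = -12 -> matches
step 10: x = 17 + (-2) = 15, y = -12 + (3) = -9 -> same as recorded
step 11: x = 15 + (-7) = 8, y = -9 + (5) = -4 -> verified
Nothing is out of place; the run is error-free.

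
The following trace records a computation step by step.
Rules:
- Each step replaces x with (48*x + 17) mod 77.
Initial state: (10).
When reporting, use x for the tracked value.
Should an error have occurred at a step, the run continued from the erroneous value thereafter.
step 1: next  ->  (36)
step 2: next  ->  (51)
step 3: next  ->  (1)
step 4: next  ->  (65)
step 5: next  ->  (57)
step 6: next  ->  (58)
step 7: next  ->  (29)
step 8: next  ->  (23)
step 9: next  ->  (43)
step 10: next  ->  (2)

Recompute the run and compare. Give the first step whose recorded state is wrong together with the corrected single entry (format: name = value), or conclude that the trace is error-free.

1. x = (48*10 + 17) mod 77 = 35 (the trace disagrees here)
Step 1 is the first one off; corrected, x = 35.

step 1, x = 35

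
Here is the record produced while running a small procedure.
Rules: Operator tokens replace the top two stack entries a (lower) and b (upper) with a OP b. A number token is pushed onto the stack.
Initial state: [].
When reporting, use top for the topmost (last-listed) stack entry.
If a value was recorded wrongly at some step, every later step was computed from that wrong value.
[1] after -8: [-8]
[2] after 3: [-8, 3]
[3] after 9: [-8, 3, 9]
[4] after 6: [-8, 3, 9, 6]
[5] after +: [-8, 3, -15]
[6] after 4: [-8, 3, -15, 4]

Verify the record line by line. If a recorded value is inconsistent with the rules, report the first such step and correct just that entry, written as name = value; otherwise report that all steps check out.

step 1: push -8: top = -8 -> same as recorded
step 2: push 3: top = 3 -> no discrepancy
step 3: push 9: top = 9 -> agrees with the record
step 4: push 6: top = 6 -> checks out
step 5: 9 + 6 = 15 -> this is not what the record shows
Step 5 is the first one off; corrected, top = 15.

step 5, top = 15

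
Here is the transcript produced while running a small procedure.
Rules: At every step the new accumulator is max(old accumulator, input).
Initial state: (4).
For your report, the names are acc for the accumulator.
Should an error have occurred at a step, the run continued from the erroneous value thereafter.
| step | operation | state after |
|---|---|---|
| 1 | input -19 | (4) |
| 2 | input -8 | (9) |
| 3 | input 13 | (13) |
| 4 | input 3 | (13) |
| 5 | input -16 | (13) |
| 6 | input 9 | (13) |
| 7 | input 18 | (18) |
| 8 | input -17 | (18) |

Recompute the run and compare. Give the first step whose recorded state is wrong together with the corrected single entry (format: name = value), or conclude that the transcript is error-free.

step 2, acc = 4

1. acc = max(4, -19) = 4 (in agreement)
2. acc = max(4, -8) = 4 (a discrepancy with the transcript)
First deviation found at step 2; the corrected entry is acc = 4.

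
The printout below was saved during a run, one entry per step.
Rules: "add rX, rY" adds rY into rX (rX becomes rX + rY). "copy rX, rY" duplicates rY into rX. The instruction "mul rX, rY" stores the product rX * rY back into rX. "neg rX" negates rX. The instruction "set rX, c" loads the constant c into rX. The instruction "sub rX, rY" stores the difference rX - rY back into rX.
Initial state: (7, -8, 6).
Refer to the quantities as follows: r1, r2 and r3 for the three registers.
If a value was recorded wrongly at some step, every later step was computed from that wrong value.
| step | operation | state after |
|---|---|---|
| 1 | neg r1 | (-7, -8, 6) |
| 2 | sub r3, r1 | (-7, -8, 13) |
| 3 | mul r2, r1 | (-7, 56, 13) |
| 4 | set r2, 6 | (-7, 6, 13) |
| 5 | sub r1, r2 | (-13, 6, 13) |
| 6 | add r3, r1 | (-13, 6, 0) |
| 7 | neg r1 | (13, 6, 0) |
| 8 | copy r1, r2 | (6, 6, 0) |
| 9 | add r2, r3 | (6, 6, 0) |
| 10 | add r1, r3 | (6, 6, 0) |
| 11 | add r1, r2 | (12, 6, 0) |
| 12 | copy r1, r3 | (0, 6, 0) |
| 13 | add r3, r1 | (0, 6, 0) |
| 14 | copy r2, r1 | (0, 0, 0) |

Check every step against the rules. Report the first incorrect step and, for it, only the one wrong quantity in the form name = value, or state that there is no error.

no error

Recomputing the run from the initial state:
step 1: r1 = -7, r2 = -8, r3 = 6
step 2: r1 = -7, r2 = -8, r3 = 13
step 3: r1 = -7, r2 = 56, r3 = 13
step 4: r1 = -7, r2 = 6, r3 = 13
step 5: r1 = -13, r2 = 6, r3 = 13
step 6: r1 = -13, r2 = 6, r3 = 0
step 7: r1 = 13, r2 = 6, r3 = 0
step 8: r1 = 6, r2 = 6, r3 = 0
step 9: r1 = 6, r2 = 6, r3 = 0
step 10: r1 = 6, r2 = 6, r3 = 0
step 11: r1 = 12, r2 = 6, r3 = 0
step 12: r1 = 0, r2 = 6, r3 = 0
step 13: r1 = 0, r2 = 6, r3 = 0
step 14: r1 = 0, r2 = 0, r3 = 0
This matches the printout at every step.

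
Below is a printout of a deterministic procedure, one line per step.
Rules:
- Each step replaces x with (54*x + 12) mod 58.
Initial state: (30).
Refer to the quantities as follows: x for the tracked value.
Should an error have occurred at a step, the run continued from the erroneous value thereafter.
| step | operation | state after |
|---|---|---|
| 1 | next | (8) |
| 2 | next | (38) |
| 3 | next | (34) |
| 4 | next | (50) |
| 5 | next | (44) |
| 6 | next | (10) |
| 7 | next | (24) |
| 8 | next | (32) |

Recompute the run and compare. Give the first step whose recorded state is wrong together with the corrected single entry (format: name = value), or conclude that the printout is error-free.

Recomputing the run from the initial state:
step 1: x = 8
step 2: x = 38
step 3: x = 34
step 4: x = 50
step 5: x = 44
step 6: x = 10
step 7: x = 30
step 8: x = 8
The first disagreement with the printout is at step 7, where the value should be x = 30.

step 7, x = 30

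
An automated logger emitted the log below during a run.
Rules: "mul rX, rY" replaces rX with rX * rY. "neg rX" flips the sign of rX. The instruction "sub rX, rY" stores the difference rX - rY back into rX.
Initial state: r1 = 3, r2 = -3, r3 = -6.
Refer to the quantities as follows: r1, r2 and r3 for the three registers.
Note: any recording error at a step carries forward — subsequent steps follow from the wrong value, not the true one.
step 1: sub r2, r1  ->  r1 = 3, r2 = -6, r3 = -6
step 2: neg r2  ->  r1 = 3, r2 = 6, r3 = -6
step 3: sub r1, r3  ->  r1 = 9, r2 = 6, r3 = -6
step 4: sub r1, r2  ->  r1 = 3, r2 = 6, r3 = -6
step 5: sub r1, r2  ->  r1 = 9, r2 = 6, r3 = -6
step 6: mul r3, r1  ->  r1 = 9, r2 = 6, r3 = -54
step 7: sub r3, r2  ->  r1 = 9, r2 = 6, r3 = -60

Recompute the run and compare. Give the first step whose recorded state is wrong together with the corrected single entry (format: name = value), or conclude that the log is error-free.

step 1: r2 = -3 - 3 = -6 -> agrees with the log
step 2: r2 = -(-6) = 6 -> agrees with the log
step 3: r1 = 3 - -6 = 9 -> agrees with the log
step 4: r1 = 9 - 6 = 3 -> exactly as logged
step 5: r1 = 3 - 6 = -3 -> the recorded entry deviates here
First incorrect step: 5; the correct value is r1 = -3.

step 5, r1 = -3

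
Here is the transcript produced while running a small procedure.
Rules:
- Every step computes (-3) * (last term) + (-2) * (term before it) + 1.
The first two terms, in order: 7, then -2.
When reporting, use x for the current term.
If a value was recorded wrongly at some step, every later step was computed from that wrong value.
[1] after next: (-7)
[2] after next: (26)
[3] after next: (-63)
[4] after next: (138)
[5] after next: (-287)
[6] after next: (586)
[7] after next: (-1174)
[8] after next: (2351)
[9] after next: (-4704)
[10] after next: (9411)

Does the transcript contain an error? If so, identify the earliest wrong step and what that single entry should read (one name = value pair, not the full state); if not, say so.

step 7, x = -1183

Recomputing the run from the initial state:
step 1: x = -7
step 2: x = 26
step 3: x = -63
step 4: x = 138
step 5: x = -287
step 6: x = 586
step 7: x = -1183
step 8: x = 2378
step 9: x = -4767
step 10: x = 9546
The first disagreement with the transcript is at step 7, where the value should be x = -1183.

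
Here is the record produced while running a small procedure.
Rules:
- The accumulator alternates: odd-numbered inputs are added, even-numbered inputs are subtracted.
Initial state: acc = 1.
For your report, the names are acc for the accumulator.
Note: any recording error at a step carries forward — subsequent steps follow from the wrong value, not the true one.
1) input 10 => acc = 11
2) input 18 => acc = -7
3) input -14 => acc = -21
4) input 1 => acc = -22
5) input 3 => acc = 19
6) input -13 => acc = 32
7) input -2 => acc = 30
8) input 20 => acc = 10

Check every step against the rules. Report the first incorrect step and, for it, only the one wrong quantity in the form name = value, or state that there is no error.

step 1: acc = 1 + 10 = 11 -> exactly as logged
step 2: acc = 11 - 18 = -7 -> in agreement
step 3: acc = -7 + -14 = -21 -> exactly as logged
step 4: acc = -21 - 1 = -22 -> confirmed correct
step 5: acc = -22 + 3 = -19 -> first mismatch against the record
So the first discrepancy is step 5, where the right value is acc = -19.

step 5, acc = -19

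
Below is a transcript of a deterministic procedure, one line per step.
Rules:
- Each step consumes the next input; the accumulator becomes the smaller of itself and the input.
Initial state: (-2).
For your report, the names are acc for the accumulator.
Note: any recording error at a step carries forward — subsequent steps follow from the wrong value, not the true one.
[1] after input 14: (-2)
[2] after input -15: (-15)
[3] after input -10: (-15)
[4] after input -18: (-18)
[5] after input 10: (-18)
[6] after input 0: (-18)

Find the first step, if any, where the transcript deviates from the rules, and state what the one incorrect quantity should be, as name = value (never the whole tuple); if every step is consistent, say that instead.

Recomputing the run from the initial state:
step 1: acc = -2
step 2: acc = -15
step 3: acc = -15
step 4: acc = -18
step 5: acc = -18
step 6: acc = -18
This matches the transcript at every step.

no error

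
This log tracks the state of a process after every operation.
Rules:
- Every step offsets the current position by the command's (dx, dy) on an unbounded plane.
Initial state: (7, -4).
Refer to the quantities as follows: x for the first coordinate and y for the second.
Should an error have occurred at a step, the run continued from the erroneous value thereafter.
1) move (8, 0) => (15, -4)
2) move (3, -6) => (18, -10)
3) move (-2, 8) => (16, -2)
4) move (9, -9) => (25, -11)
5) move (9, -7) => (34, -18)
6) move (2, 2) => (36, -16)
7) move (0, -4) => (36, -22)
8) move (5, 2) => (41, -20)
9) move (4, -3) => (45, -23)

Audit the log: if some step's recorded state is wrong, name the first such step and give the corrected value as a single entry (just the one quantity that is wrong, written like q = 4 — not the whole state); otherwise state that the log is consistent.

step 1: x = 7 + (8) = 15, y = -4 + (0) = -4 -> confirmed correct
step 2: x = 15 + (3) = 18, y = -4 + (-6) = -10 -> agrees with the log
step 3: x = 18 + (-2) = 16, y = -10 + (8) = -2 -> same as recorded
step 4: x = 16 + (9) = 25, y = -2 + (-9) = -11 -> exactly as logged
step 5: x = 25 + (9) = 34, y = -11 + (-7) = -18 -> agrees with the log
step 6: x = 34 + (2) = 36, y = -18 + (2) = -16 -> consistent with the log
step 7: x = 36 + (0) = 36, y = -16 + (-4) = -20 -> the log has a different value
Conclusion: step 7 carries the first error; the entry should be y = -20.

step 7, y = -20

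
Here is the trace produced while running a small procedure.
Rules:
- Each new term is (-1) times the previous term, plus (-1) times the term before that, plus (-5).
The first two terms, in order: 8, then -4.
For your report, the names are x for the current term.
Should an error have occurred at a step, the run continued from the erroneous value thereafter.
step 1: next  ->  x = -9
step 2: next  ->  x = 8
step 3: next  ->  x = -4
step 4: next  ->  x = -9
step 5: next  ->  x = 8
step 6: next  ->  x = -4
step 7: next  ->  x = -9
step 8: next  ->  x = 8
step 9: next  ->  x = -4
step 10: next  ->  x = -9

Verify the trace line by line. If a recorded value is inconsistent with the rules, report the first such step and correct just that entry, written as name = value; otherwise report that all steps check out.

step 1: x = -1*(-4) + (-1)*(8) + (-5) = -9 -> in agreement
step 2: x = -1*(-9) + (-1)*(-4) + (-5) = 8 -> in agreement
step 3: x = -1*(8) + (-1)*(-9) + (-5) = -4 -> confirmed correct
step 4: x = -1*(-4) + (-1)*(8) + (-5) = -9 -> exactly as logged
step 5: x = -1*(-9) + (-1)*(-4) + (-5) = 8 -> no discrepancy
step 6: x = -1*(8) + (-1)*(-9) + (-5) = -4 -> in agreement
step 7: x = -1*(-4) + (-1)*(8) + (-5) = -9 -> exactly as logged
step 8: x = -1*(-9) + (-1)*(-4) + (-5) = 8 -> verified
step 9: x = -1*(8) + (-1)*(-9) + (-5) = -4 -> same as recorded
step 10: x = -1*(-4) + (-1)*(8) + (-5) = -9 -> same as recorded
Nothing is out of place; the run is error-free.

no error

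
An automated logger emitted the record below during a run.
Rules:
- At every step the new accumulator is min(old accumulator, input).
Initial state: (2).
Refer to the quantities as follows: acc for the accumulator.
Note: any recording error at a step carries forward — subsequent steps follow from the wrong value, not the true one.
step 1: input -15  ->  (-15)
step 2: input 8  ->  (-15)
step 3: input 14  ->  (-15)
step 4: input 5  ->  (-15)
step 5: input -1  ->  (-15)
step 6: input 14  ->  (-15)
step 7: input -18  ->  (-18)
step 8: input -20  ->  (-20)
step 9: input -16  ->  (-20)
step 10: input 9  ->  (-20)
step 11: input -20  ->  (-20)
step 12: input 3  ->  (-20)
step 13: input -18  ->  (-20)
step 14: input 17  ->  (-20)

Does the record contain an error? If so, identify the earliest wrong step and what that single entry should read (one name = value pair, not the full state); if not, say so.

no error

Step 1: acc = min(2, -15) = -15 — same as recorded.
Step 2: acc = min(-15, 8) = -15 — consistent with the record.
Step 3: acc = min(-15, 14) = -15 — matches.
Step 4: acc = min(-15, 5) = -15 — same as recorded.
Step 5: acc = min(-15, -1) = -15 — matches.
Step 6: acc = min(-15, 14) = -15 — agrees with the record.
Step 7: acc = min(-15, -18) = -18 — same as recorded.
Step 8: acc = min(-18, -20) = -20 — same as recorded.
Step 9: acc = min(-20, -16) = -20 — same as recorded.
Step 10: acc = min(-20, 9) = -20 — verified.
Step 11: acc = min(-20, -20) = -20 — in agreement.
Step 12: acc = min(-20, 3) = -20 — confirmed correct.
Step 13: acc = min(-20, -18) = -20 — confirmed correct.
Step 14: acc = min(-20, 17) = -20 — matches.
Every step is consistent.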